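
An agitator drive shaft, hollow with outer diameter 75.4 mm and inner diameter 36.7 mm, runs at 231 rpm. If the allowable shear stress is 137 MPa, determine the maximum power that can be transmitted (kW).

263 kW

J = π(d_o⁴ − d_i⁴)/32 = π(0.0754⁴ − 0.0367⁴)/32 = 2.995×10^-6 m⁴.
T_max = τ_allow·J/r = 1.37×10^8 × 2.995×10^-6 / 0.0377 = 10880 N·m.
ω = 2π·231/60 = 24.19 rad/s, so P_max = T_max·ω = 2.633×10^5 W.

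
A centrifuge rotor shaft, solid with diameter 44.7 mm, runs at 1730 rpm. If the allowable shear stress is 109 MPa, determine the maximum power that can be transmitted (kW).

J = πd⁴/32 = π(0.0447)⁴/32 = 3.919×10^-7 m⁴.
T_max = τ_allow·J/r = 1.09×10^8 × 3.919×10^-7 / 0.0224 = 1912 N·m.
ω = 2π·1730/60 = 181.2 rad/s, so P_max = T_max·ω = 3.463×10^5 W.

346 kW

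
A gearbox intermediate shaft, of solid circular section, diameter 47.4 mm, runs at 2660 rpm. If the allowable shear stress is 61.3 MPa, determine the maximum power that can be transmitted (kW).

357 kW

J = πd⁴/32 = π(0.0474)⁴/32 = 4.956×10^-7 m⁴.
T_max = τ_allow·J/r = 6.13×10^7 × 4.956×10^-7 / 0.0237 = 1282 N·m.
ω = 2π·2660/60 = 278.6 rad/s, so P_max = T_max·ω = 3.571×10^5 W.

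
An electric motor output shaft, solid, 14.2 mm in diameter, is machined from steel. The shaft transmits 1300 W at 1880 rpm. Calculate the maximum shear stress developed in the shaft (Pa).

1.17e7 Pa

ω = 2π·1880/60 = 196.9 rad/s, so T = P/ω = 1300 / 196.9 = 6.603 N·m.
J = πd⁴/32 = π(0.0142)⁴/32 = 3.992×10^-9 m⁴.
τ_max = T·r/J = 6.603 × 0.00710 / 3.992×10^-9 = 1.175×10^7 Pa.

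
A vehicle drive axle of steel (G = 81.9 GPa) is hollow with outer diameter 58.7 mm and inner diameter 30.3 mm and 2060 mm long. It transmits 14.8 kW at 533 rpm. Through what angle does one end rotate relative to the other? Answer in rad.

ω = 2π·533/60 = 55.82 rad/s, so T = P/ω = 14.8×10³ / 55.82 = 265.2 N·m.
J = π(d_o⁴ − d_i⁴)/32 = π(0.0587⁴ − 0.0303⁴)/32 = 1.083×10^-6 m⁴.
θ = T·L/(G·J) = 265.2 × 2.06 / (81.9×10⁹ × 1.083×10^-6) = 6.159×10^-3 rad.

0.00616 rad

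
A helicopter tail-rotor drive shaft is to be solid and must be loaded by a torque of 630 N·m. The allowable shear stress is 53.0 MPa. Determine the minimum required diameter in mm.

39.3 mm

For a solid shaft τ_max = 16T/(πd³), so d = (16T/(π τ_allow))^(1/3) = (16·630.0/(π·5.30×10^7))^(1/3) = 0.03927 m.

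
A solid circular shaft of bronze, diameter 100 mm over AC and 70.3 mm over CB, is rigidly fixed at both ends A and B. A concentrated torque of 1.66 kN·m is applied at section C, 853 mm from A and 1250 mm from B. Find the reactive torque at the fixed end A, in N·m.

Compatibility: T_A·a/J_AC = T_B·b/J_CB with T_A + T_B = T₀.
J_AC = 9.82×10^-6 m⁴, J_CB = 2.40×10^-6 m⁴, so T_A = T₀·(J_AC/a)/((J_AC/a)+(J_CB/b)) = 1423 N·m, T_B = 237.1 N·m.

1420 N·m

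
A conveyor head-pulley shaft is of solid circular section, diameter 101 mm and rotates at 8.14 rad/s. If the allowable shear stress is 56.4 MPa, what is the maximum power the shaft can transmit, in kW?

92.9 kW

J = πd⁴/32 = π(0.101)⁴/32 = 1.022×10^-5 m⁴.
T_max = τ_allow·J/r = 5.64×10^7 × 1.022×10^-5 / 0.0505 = 11410 N·m.
ω = 8.14 rad/s, so P_max = T_max·ω = 9.287×10^4 W.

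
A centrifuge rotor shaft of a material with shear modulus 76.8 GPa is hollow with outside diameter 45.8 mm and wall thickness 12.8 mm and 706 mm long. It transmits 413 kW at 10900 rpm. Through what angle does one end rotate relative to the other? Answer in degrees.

ω = 2π·10900/60 = 1141 rad/s, so T = P/ω = 413×10³ / 1141 = 361.8 N·m.
J = π(d_o⁴ − d_i⁴)/32 = π(0.0458⁴ − 0.0202⁴)/32 = 4.156×10^-7 m⁴.
θ = T·L/(G·J) = 361.8 × 0.706 / (76.8×10⁹ × 4.156×10^-7) = 8.003×10^-3 rad.

0.459°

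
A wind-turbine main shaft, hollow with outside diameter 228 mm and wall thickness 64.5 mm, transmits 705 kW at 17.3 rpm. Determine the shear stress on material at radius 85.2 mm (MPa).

ω = 2π·17.3/60 = 1.812 rad/s, so T = P/ω = 705×10³ / 1.812 = 389100 N·m.
J = π(d_o⁴ − d_i⁴)/32 = π(0.228⁴ − 0.0990⁴)/32 = 2.559×10^-4 m⁴.
Shear stress varies linearly with radius: τ = T·r/J = 389100 × 0.0852 / 2.559×10^-4 = 1.296×10^8 Pa.

130 MPa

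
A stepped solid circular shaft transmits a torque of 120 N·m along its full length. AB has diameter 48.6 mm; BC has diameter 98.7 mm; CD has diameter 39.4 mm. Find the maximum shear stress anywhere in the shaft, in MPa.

Under the same torque, τ_max = 16T/(πd³) is largest where d is smallest — segment CD (d = 39.4 mm).
τ_max = 16·120.0/(π·(0.0394)³) = 9.992×10^6 Pa.

9.99 MPa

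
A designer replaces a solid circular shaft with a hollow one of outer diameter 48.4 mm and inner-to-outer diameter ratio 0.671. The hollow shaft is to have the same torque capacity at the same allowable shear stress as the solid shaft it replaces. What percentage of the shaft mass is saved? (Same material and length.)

36.1 %

Equal τ_max and T ⇒ the solid shaft needs d_s³ = d_o³(1−k⁴), so d_s = 48.4·(1−0.671⁴)^(1/3) = 44.88 mm.
Area ratio A_h/A_s = d_o²(1−k²)/d_s² = (1−k²)/(1−k⁴)^(2/3) = 0.6394.
Mass saving = 1 − 0.6394 = 36.1 %.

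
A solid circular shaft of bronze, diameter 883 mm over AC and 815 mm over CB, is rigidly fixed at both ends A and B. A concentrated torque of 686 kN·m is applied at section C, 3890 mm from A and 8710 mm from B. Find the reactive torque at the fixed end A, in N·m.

Compatibility: T_A·a/J_AC = T_B·b/J_CB with T_A + T_B = T₀.
J_AC = 0.0597 m⁴, J_CB = 0.0433 m⁴, so T_A = T₀·(J_AC/a)/((J_AC/a)+(J_CB/b)) = 518100 N·m, T_B = 167900 N·m.

518000 N·m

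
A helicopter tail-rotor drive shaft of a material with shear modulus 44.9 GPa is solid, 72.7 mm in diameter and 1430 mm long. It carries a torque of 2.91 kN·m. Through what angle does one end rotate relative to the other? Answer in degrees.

J = πd⁴/32 = π(0.0727)⁴/32 = 2.742×10^-6 m⁴.
θ = T·L/(G·J) = 2910 × 1.43 / (44.9×10⁹ × 2.742×10^-6) = 0.03379 rad.

1.94°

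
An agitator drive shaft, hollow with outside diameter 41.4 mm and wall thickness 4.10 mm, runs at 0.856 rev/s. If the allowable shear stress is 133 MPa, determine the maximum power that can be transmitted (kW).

J = π(d_o⁴ − d_i⁴)/32 = π(0.0414⁴ − 0.0332⁴)/32 = 1.691×10^-7 m⁴.
T_max = τ_allow·J/r = 1.33×10^8 × 1.691×10^-7 / 0.0207 = 1087 N·m.
ω = 2π·0.856 = 5.378 rad/s, so P_max = T_max·ω = 5845 W.

5.84 kW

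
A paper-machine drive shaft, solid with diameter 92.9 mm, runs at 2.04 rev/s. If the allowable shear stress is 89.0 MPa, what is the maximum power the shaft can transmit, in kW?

J = πd⁴/32 = π(0.0929)⁴/32 = 7.312×10^-6 m⁴.
T_max = τ_allow·J/r = 8.90×10^7 × 7.312×10^-6 / 0.0465 = 14010 N·m.
ω = 2π·2.04 = 12.82 rad/s, so P_max = T_max·ω = 1.796×10^5 W.

180 kW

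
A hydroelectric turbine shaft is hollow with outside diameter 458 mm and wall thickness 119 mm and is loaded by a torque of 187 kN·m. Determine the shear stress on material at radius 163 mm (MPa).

J = π(d_o⁴ − d_i⁴)/32 = π(0.458⁴ − 0.220⁴)/32 = 4.090×10^-3 m⁴.
Shear stress varies linearly with radius: τ = T·r/J = 187000 × 0.163 / 4.090×10^-3 = 7.453×10^6 Pa.

7.45 MPa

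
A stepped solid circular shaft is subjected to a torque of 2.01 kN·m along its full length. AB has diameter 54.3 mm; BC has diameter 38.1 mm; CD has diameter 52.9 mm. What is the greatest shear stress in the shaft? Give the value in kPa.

185000 kPa

Under the same torque, τ_max = 16T/(πd³) is largest where d is smallest — segment BC (d = 38.1 mm).
τ_max = 16·2010/(π·(0.0381)³) = 1.851×10^8 Pa.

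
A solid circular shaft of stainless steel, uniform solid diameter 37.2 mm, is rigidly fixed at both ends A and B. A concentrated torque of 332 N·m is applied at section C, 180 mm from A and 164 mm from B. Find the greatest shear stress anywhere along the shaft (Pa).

With uniform GJ and both ends fixed, compatibility θ_AC = θ_CB gives T_A·a = T_B·b, together with T_A + T_B = T₀.
T_A = T₀·b/(a+b) = 332.0·164/344.0 = 158.3 N·m; T_B = 173.7 N·m.
τ in each portion: τ_AC = 1.57×10^7 Pa, τ_CB = 1.72×10^7 Pa; maximum is in CB.
τ_max = T_CB·r/J = 173.7·0.0186/1.88×10^-7 = 1.719×10^7 Pa.

1.72e7 Pa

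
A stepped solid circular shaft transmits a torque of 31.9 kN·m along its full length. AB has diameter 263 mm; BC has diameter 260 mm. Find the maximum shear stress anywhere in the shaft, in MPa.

9.24 MPa

Under the same torque, τ_max = 16T/(πd³) is largest where d is smallest — segment BC (d = 260 mm).
τ_max = 16·31900/(π·(0.260)³) = 9.244×10^6 Pa.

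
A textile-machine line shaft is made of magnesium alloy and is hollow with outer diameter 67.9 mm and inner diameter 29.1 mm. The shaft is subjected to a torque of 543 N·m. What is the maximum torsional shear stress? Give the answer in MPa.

J = π(d_o⁴ − d_i⁴)/32 = π(0.0679⁴ − 0.0291⁴)/32 = 2.016×10^-6 m⁴.
τ_max = T·r/J = 543.0 × 0.0340 / 2.016×10^-6 = 9.142×10^6 Pa.

9.14 MPa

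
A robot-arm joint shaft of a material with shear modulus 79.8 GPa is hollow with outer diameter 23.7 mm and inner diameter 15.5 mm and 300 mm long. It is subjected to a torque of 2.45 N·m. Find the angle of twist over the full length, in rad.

3.64e-4 rad

J = π(d_o⁴ − d_i⁴)/32 = π(0.0237⁴ − 0.0155⁴)/32 = 2.531×10^-8 m⁴.
θ = T·L/(G·J) = 2.450 × 0.300 / (79.8×10⁹ × 2.531×10^-8) = 3.640×10^-4 rad.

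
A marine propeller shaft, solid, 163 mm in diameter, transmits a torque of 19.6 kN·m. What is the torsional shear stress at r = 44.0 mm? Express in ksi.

J = πd⁴/32 = π(0.163)⁴/32 = 6.930×10^-5 m⁴.
Shear stress varies linearly with radius: τ = T·r/J = 19600 × 0.0440 / 6.930×10^-5 = 1.244×10^7 Pa.

1.80 ksi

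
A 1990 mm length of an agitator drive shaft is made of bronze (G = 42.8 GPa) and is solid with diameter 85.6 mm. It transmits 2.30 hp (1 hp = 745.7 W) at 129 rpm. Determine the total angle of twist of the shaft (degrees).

0.0642°

ω = 2π·129/60 = 13.51 rad/s, so T = P/ω = 2.30×745.7 / 13.51 = 127.0 N·m.
J = πd⁴/32 = π(0.0856)⁴/32 = 5.271×10^-6 m⁴.
θ = T·L/(G·J) = 127.0 × 1.99 / (42.8×10⁹ × 5.271×10^-6) = 1.120×10^-3 rad.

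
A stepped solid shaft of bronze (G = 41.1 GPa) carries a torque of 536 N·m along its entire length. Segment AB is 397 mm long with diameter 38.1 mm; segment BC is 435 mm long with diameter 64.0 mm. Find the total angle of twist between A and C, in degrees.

1.63°

J_AB = π(0.0381)⁴/32 = 2.07×10^-7 m⁴; J_BC = π(0.0640)⁴/32 = 1.65×10^-6 m⁴.
θ = (T/G)·Σ L_i/J_i = (536.0/41.1×10⁹)·(0.397/2.07×10^-7 + 0.435/1.65×10^-6) = 0.02847 rad.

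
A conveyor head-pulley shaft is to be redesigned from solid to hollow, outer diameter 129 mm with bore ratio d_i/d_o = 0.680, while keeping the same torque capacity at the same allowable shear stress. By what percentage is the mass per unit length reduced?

36.9 %

Equal τ_max and T ⇒ the solid shaft needs d_s³ = d_o³(1−k⁴), so d_s = 129·(1−0.680⁴)^(1/3) = 119.1 mm.
Area ratio A_h/A_s = d_o²(1−k²)/d_s² = (1−k²)/(1−k⁴)^(2/3) = 0.6311.
Mass saving = 1 − 0.6311 = 36.9 %.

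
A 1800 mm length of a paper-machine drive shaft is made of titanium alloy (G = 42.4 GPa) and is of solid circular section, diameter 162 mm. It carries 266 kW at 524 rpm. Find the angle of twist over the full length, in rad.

ω = 2π·524/60 = 54.87 rad/s, so T = P/ω = 266×10³ / 54.87 = 4848 N·m.
J = πd⁴/32 = π(0.162)⁴/32 = 6.762×10^-5 m⁴.
θ = T·L/(G·J) = 4848 × 1.80 / (42.4×10⁹ × 6.762×10^-5) = 3.043×10^-3 rad.

0.00304 rad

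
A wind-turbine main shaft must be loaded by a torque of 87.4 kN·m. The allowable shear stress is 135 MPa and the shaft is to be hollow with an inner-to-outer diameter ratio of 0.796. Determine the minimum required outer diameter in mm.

177 mm

For a hollow shaft with d_i/d_o = 0.796: τ_max = 16T/(π d_o³ (1−k⁴)), so d_o = [16T/(π τ_allow (1−k⁴))]^(1/3) = [16·87400/(π·1.35×10^8·0.5985)]^(1/3) = 0.1766 m.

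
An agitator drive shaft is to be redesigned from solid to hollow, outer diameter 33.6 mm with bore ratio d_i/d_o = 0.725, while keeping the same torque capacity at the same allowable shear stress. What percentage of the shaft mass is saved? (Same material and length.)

Equal τ_max and T ⇒ the solid shaft needs d_s³ = d_o³(1−k⁴), so d_s = 33.6·(1−0.725⁴)^(1/3) = 30.17 mm.
Area ratio A_h/A_s = d_o²(1−k²)/d_s² = (1−k²)/(1−k⁴)^(2/3) = 0.5885.
Mass saving = 1 − 0.5885 = 41.2 %.

41.2 %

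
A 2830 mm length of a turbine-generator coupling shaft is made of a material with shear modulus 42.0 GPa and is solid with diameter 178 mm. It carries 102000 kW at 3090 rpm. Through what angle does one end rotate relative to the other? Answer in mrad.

ω = 2π·3090/60 = 323.6 rad/s, so T = P/ω = 102000×10³ / 323.6 = 315200 N·m.
J = πd⁴/32 = π(0.178)⁴/32 = 9.856×10^-5 m⁴.
θ = T·L/(G·J) = 315200 × 2.83 / (42.0×10⁹ × 9.856×10^-5) = 0.2155 rad.

216 mrad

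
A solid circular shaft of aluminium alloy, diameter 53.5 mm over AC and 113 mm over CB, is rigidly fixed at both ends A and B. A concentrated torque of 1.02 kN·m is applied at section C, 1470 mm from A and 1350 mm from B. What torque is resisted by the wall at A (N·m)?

45.0 N·m

Compatibility: T_A·a/J_AC = T_B·b/J_CB with T_A + T_B = T₀.
J_AC = 8.04×10^-7 m⁴, J_CB = 1.60×10^-5 m⁴, so T_A = T₀·(J_AC/a)/((J_AC/a)+(J_CB/b)) = 44.99 N·m, T_B = 975.0 N·m.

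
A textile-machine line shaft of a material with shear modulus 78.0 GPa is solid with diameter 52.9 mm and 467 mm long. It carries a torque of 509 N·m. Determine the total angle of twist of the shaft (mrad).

3.96 mrad

J = πd⁴/32 = π(0.0529)⁴/32 = 7.688×10^-7 m⁴.
θ = T·L/(G·J) = 509.0 × 0.467 / (78.0×10⁹ × 7.688×10^-7) = 3.964×10^-3 rad.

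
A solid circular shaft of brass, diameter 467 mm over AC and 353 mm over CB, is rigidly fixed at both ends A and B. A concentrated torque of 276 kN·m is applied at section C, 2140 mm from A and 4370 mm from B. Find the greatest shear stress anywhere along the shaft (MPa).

11.9 MPa

Compatibility: T_A·a/J_AC = T_B·b/J_CB with T_A + T_B = T₀.
J_AC = 4.67×10^-3 m⁴, J_CB = 1.52×10^-3 m⁴, so T_A = T₀·(J_AC/a)/((J_AC/a)+(J_CB/b)) = 238000 N·m, T_B = 38040 N·m.
τ in each portion: τ_AC = 1.19×10^7 Pa, τ_CB = 4.40×10^6 Pa; maximum is in AC.
τ_max = T_AC·r/J = 238000·0.234/4.67×10^-3 = 1.190×10^7 Pa.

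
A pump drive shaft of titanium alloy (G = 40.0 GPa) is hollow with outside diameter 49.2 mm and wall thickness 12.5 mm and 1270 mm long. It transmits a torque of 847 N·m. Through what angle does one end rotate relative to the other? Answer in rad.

0.0497 rad

J = π(d_o⁴ − d_i⁴)/32 = π(0.0492⁴ − 0.0242⁴)/32 = 5.416×10^-7 m⁴.
θ = T·L/(G·J) = 847.0 × 1.27 / (40.0×10⁹ × 5.416×10^-7) = 0.04965 rad.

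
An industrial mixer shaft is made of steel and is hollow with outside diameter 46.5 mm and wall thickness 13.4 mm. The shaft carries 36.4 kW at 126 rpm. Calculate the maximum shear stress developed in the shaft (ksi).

ω = 2π·126/60 = 13.19 rad/s, so T = P/ω = 36.4×10³ / 13.19 = 2759 N·m.
J = π(d_o⁴ − d_i⁴)/32 = π(0.0465⁴ − 0.0197⁴)/32 = 4.442×10^-7 m⁴.
τ_max = T·r/J = 2759 × 0.0232 / 4.442×10^-7 = 1.444×10^8 Pa.

20.9 ksi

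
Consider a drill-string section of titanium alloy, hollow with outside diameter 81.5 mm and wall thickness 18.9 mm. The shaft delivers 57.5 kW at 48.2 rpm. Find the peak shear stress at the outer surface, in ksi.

ω = 2π·48.2/60 = 5.047 rad/s, so T = P/ω = 57.5×10³ / 5.047 = 11390 N·m.
J = π(d_o⁴ − d_i⁴)/32 = π(0.0815⁴ − 0.0437⁴)/32 = 3.973×10^-6 m⁴.
τ_max = T·r/J = 11390 × 0.0408 / 3.973×10^-6 = 1.168×10^8 Pa.

16.9 ksi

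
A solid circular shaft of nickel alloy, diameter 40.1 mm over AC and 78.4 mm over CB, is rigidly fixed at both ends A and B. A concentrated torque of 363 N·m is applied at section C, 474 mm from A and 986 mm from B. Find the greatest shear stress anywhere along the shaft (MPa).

Compatibility: T_A·a/J_AC = T_B·b/J_CB with T_A + T_B = T₀.
J_AC = 2.54×10^-7 m⁴, J_CB = 3.71×10^-6 m⁴, so T_A = T₀·(J_AC/a)/((J_AC/a)+(J_CB/b)) = 45.24 N·m, T_B = 317.8 N·m.
τ in each portion: τ_AC = 3.57×10^6 Pa, τ_CB = 3.36×10^6 Pa; maximum is in AC.
τ_max = T_AC·r/J = 45.24·0.0201/2.54×10^-7 = 3.573×10^6 Pa.

3.57 MPa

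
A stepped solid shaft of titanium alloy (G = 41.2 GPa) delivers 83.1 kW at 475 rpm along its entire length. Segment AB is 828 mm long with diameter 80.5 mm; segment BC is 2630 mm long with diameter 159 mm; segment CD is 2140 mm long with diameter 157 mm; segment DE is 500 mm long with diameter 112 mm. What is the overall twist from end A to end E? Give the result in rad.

ω = 2π·475/60 = 49.74 rad/s, so T = P/ω = 83.1×10³ / 49.74 = 1671 N·m.
J_AB = π(0.0805)⁴/32 = 4.12×10^-6 m⁴; J_BC = π(0.159)⁴/32 = 6.27×10^-5 m⁴; J_CD = π(0.157)⁴/32 = 5.96×10^-5 m⁴; J_DE = π(0.112)⁴/32 = 1.54×10^-5 m⁴.
θ = (T/G)·Σ L_i/J_i = (1671/41.2×10⁹)·(0.828/4.12×10^-6 + 2.63/6.27×10^-5 + 2.14/5.96×10^-5 + 0.500/1.54×10^-5) = 0.01261 rad.

0.0126 rad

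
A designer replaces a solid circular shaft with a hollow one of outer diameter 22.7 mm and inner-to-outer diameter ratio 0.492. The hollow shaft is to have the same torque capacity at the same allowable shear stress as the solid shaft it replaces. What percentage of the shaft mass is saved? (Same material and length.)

21.1 %

Equal τ_max and T ⇒ the solid shaft needs d_s³ = d_o³(1−k⁴), so d_s = 22.7·(1−0.492⁴)^(1/3) = 22.25 mm.
Area ratio A_h/A_s = d_o²(1−k²)/d_s² = (1−k²)/(1−k⁴)^(2/3) = 0.7891.
Mass saving = 1 − 0.7891 = 21.1 %.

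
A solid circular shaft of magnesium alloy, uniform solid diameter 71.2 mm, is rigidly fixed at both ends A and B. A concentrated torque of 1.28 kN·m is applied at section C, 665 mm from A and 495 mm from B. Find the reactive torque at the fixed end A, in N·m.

With uniform GJ and both ends fixed, compatibility θ_AC = θ_CB gives T_A·a = T_B·b, together with T_A + T_B = T₀.
T_A = T₀·b/(a+b) = 1280·495/1160 = 546.2 N·m; T_B = 733.8 N·m.

546 N·m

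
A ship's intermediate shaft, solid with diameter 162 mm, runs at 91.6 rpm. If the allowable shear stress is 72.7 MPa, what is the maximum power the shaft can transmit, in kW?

J = πd⁴/32 = π(0.162)⁴/32 = 6.762×10^-5 m⁴.
T_max = τ_allow·J/r = 7.27×10^7 × 6.762×10^-5 / 0.0810 = 60690 N·m.
ω = 2π·91.6/60 = 9.592 rad/s, so P_max = T_max·ω = 5.821×10^5 W.

582 kW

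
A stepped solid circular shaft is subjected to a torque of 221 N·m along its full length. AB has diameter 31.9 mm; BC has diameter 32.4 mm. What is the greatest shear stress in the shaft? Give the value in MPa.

34.7 MPa

Under the same torque, τ_max = 16T/(πd³) is largest where d is smallest — segment AB (d = 31.9 mm).
τ_max = 16·221.0/(π·(0.0319)³) = 3.467×10^7 Pa.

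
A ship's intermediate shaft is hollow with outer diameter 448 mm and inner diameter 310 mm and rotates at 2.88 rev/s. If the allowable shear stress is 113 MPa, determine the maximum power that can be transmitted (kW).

27800 kW

J = π(d_o⁴ − d_i⁴)/32 = π(0.448⁴ − 0.310⁴)/32 = 3.048×10^-3 m⁴.
T_max = τ_allow·J/r = 1.13×10^8 × 3.048×10^-3 / 0.224 = 1.538e6 N·m.
ω = 2π·2.88 = 18.10 rad/s, so P_max = T_max·ω = 2.782×10^7 W.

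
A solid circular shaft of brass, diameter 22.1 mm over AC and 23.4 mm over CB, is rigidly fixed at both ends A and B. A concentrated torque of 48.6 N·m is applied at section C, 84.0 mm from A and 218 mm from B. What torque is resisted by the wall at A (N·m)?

Compatibility: T_A·a/J_AC = T_B·b/J_CB with T_A + T_B = T₀.
J_AC = 2.34×10^-8 m⁴, J_CB = 2.94×10^-8 m⁴, so T_A = T₀·(J_AC/a)/((J_AC/a)+(J_CB/b)) = 32.74 N·m, T_B = 15.86 N·m.

32.7 N·m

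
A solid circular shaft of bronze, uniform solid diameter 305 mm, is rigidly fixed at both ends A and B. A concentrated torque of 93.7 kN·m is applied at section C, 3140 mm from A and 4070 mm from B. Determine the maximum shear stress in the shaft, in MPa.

With uniform GJ and both ends fixed, compatibility θ_AC = θ_CB gives T_A·a = T_B·b, together with T_A + T_B = T₀.
T_A = T₀·b/(a+b) = 93700·4070/7210 = 52890 N·m; T_B = 40810 N·m.
τ in each portion: τ_AC = 9.49×10^6 Pa, τ_CB = 7.32×10^6 Pa; maximum is in AC.
τ_max = T_AC·r/J = 52890·0.152/8.50×10^-4 = 9.494×10^6 Pa.

9.49 MPa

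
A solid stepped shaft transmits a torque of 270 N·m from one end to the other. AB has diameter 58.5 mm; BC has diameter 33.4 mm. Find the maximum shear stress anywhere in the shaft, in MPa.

36.9 MPa

Under the same torque, τ_max = 16T/(πd³) is largest where d is smallest — segment BC (d = 33.4 mm).
τ_max = 16·270.0/(π·(0.0334)³) = 3.691×10^7 Pa.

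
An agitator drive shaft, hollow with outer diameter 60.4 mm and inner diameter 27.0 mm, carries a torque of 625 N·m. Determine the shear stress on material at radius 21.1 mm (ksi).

1.52 ksi

J = π(d_o⁴ − d_i⁴)/32 = π(0.0604⁴ − 0.0270⁴)/32 = 1.254×10^-6 m⁴.
Shear stress varies linearly with radius: τ = T·r/J = 625.0 × 0.0211 / 1.254×10^-6 = 1.051×10^7 Pa.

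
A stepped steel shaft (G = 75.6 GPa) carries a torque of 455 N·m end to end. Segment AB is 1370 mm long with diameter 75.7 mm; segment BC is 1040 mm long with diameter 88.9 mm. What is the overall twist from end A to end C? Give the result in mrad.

3.58 mrad

J_AB = π(0.0757)⁴/32 = 3.22×10^-6 m⁴; J_BC = π(0.0889)⁴/32 = 6.13×10^-6 m⁴.
θ = (T/G)·Σ L_i/J_i = (455.0/75.6×10⁹)·(1.37/3.22×10^-6 + 1.04/6.13×10^-6) = 3.578×10^-3 rad.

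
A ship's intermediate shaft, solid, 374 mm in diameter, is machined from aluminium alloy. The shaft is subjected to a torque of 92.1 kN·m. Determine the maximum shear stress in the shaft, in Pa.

J = πd⁴/32 = π(0.374)⁴/32 = 1.921×10^-3 m⁴.
τ_max = T·r/J = 92100 × 0.187 / 1.921×10^-3 = 8.966×10^6 Pa.

8.97e6 Pa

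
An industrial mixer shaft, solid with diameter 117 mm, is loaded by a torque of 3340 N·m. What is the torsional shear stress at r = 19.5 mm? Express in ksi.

J = πd⁴/32 = π(0.117)⁴/32 = 1.840×10^-5 m⁴.
Shear stress varies linearly with radius: τ = T·r/J = 3340 × 0.0195 / 1.840×10^-5 = 3.540×10^6 Pa.

0.513 ksi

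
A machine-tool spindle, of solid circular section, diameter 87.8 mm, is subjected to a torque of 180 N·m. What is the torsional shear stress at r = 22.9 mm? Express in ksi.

J = πd⁴/32 = π(0.0878)⁴/32 = 5.834×10^-6 m⁴.
Shear stress varies linearly with radius: τ = T·r/J = 180.0 × 0.0229 / 5.834×10^-6 = 7.065×10^5 Pa.

0.102 ksi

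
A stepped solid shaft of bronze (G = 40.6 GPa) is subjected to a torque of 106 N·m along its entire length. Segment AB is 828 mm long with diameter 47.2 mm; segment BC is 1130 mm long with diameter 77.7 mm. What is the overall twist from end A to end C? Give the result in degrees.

0.301°

J_AB = π(0.0472)⁴/32 = 4.87×10^-7 m⁴; J_BC = π(0.0777)⁴/32 = 3.58×10^-6 m⁴.
θ = (T/G)·Σ L_i/J_i = (106.0/40.6×10⁹)·(0.828/4.87×10^-7 + 1.13/3.58×10^-6) = 5.261×10^-3 rad.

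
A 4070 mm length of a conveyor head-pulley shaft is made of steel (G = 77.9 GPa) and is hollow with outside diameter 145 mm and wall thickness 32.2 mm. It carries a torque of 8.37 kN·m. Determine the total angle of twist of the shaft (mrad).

11.1 mrad

J = π(d_o⁴ − d_i⁴)/32 = π(0.145⁴ − 0.0806⁴)/32 = 3.925×10^-5 m⁴.
θ = T·L/(G·J) = 8370 × 4.07 / (77.9×10⁹ × 3.925×10^-5) = 0.01114 rad.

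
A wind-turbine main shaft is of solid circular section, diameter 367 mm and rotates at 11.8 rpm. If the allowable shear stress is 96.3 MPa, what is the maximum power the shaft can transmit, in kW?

J = πd⁴/32 = π(0.367)⁴/32 = 1.781×10^-3 m⁴.
T_max = τ_allow·J/r = 9.63×10^7 × 1.781×10^-3 / 0.183 = 934700 N·m.
ω = 2π·11.8/60 = 1.236 rad/s, so P_max = T_max·ω = 1.155×10^6 W.

1150 kW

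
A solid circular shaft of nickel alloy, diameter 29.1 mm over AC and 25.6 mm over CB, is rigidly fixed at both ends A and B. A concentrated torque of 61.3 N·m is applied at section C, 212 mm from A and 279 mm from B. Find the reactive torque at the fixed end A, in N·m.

Compatibility: T_A·a/J_AC = T_B·b/J_CB with T_A + T_B = T₀.
J_AC = 7.04×10^-8 m⁴, J_CB = 4.22×10^-8 m⁴, so T_A = T₀·(J_AC/a)/((J_AC/a)+(J_CB/b)) = 42.13 N·m, T_B = 19.17 N·m.

42.1 N·m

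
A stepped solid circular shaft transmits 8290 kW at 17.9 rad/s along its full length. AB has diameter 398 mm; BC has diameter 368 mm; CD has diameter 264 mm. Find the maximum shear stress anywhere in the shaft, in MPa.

ω = 17.9 rad/s, so T = P/ω = 8290×10³ / 17.90 = 463100 N·m.
Under the same torque, τ_max = 16T/(πd³) is largest where d is smallest — segment CD (d = 264 mm).
τ_max = 16·463100/(π·(0.264)³) = 1.282×10^8 Pa.

128 MPa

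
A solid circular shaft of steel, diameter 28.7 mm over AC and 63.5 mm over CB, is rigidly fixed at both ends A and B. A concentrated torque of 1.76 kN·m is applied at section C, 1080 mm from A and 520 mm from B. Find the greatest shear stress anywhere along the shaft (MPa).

Compatibility: T_A·a/J_AC = T_B·b/J_CB with T_A + T_B = T₀.
J_AC = 6.66×10^-8 m⁴, J_CB = 1.60×10^-6 m⁴, so T_A = T₀·(J_AC/a)/((J_AC/a)+(J_CB/b)) = 34.66 N·m, T_B = 1725 N·m.
τ in each portion: τ_AC = 7.47×10^6 Pa, τ_CB = 3.43×10^7 Pa; maximum is in CB.
τ_max = T_CB·r/J = 1725·0.0318/1.60×10^-6 = 3.432×10^7 Pa.

34.3 MPa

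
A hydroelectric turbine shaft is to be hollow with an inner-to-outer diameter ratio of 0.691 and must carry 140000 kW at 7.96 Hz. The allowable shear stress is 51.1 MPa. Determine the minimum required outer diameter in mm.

ω = 2π·7.96 = 50.01 rad/s, so T = P/ω = 140000×10³ / 50.01 = 2.799e6 N·m.
For a hollow shaft with d_i/d_o = 0.691: τ_max = 16T/(π d_o³ (1−k⁴)), so d_o = [16T/(π τ_allow (1−k⁴))]^(1/3) = [16·2.799e6/(π·5.11×10^7·0.7720)]^(1/3) = 0.7123 m.

712 mm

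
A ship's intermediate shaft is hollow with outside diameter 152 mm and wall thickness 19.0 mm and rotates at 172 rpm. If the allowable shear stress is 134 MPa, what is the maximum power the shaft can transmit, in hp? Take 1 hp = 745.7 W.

J = π(d_o⁴ − d_i⁴)/32 = π(0.152⁴ − 0.114⁴)/32 = 3.582×10^-5 m⁴.
T_max = τ_allow·J/r = 1.34×10^8 × 3.582×10^-5 / 0.0760 = 63160 N·m.
ω = 2π·172/60 = 18.01 rad/s, so P_max = T_max·ω = 1.138×10^6 W.

1530 hp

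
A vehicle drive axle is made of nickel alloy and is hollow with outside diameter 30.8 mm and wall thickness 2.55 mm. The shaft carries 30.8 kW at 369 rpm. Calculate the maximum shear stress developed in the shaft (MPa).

270 MPa

ω = 2π·369/60 = 38.64 rad/s, so T = P/ω = 30.8×10³ / 38.64 = 797.1 N·m.
J = π(d_o⁴ − d_i⁴)/32 = π(0.0308⁴ − 0.0257⁴)/32 = 4.552×10^-8 m⁴.
τ_max = T·r/J = 797.1 × 0.0154 / 4.552×10^-8 = 2.697×10^8 Pa.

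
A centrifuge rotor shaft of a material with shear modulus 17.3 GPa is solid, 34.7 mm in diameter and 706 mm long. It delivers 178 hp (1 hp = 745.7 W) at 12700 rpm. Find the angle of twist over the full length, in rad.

ω = 2π·12700/60 = 1330 rad/s, so T = P/ω = 178×745.7 / 1330 = 99.80 N·m.
J = πd⁴/32 = π(0.0347)⁴/32 = 1.423×10^-7 m⁴.
θ = T·L/(G·J) = 99.80 × 0.706 / (17.3×10⁹ × 1.423×10^-7) = 0.02861 rad.

0.0286 rad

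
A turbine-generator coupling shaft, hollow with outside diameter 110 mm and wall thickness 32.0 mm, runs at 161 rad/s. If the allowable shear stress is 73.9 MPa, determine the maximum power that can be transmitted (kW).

3010 kW

J = π(d_o⁴ − d_i⁴)/32 = π(0.110⁴ − 0.0460⁴)/32 = 1.393×10^-5 m⁴.
T_max = τ_allow·J/r = 7.39×10^7 × 1.393×10^-5 / 0.0550 = 18720 N·m.
ω = 161 rad/s, so P_max = T_max·ω = 3.014×10^6 W.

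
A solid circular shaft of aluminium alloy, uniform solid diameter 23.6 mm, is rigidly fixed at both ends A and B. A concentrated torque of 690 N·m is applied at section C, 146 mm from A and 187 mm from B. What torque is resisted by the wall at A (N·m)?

387 N·m

With uniform GJ and both ends fixed, compatibility θ_AC = θ_CB gives T_A·a = T_B·b, together with T_A + T_B = T₀.
T_A = T₀·b/(a+b) = 690.0·187/333.0 = 387.5 N·m; T_B = 302.5 N·m.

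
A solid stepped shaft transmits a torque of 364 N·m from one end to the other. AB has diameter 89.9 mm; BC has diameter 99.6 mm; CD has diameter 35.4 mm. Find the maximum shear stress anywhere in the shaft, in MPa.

Under the same torque, τ_max = 16T/(πd³) is largest where d is smallest — segment CD (d = 35.4 mm).
τ_max = 16·364.0/(π·(0.0354)³) = 4.179×10^7 Pa.

41.8 MPa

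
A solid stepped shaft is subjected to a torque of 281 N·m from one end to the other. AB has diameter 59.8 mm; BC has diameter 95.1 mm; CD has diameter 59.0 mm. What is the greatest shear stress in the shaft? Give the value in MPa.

Under the same torque, τ_max = 16T/(πd³) is largest where d is smallest — segment CD (d = 59.0 mm).
τ_max = 16·281.0/(π·(0.0590)³) = 6.968×10^6 Pa.

6.97 MPa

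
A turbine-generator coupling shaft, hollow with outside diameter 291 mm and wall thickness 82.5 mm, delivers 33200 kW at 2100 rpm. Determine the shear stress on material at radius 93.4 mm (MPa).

20.8 MPa

ω = 2π·2100/60 = 219.9 rad/s, so T = P/ω = 33200×10³ / 219.9 = 151000 N·m.
J = π(d_o⁴ − d_i⁴)/32 = π(0.291⁴ − 0.126⁴)/32 = 6.793×10^-4 m⁴.
Shear stress varies linearly with radius: τ = T·r/J = 151000 × 0.0934 / 6.793×10^-4 = 2.076×10^7 Pa.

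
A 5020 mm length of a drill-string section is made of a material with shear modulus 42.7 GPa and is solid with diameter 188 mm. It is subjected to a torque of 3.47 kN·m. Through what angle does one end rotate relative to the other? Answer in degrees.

J = πd⁴/32 = π(0.188)⁴/32 = 1.226×10^-4 m⁴.
θ = T·L/(G·J) = 3470 × 5.02 / (42.7×10⁹ × 1.226×10^-4) = 3.326×10^-3 rad.

0.191°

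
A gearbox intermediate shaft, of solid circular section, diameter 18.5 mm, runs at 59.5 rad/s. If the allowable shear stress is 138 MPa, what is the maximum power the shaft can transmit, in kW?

J = πd⁴/32 = π(0.0185)⁴/32 = 1.150×10^-8 m⁴.
T_max = τ_allow·J/r = 1.38×10^8 × 1.150×10^-8 / 0.00925 = 171.6 N·m.
ω = 59.5 rad/s, so P_max = T_max·ω = 1.021×10^4 W.

10.2 kW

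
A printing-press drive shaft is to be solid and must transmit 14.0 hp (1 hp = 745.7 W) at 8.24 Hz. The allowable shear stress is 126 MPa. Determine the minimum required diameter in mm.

20.1 mm

ω = 2π·8.24 = 51.77 rad/s, so T = P/ω = 14.0×745.7 / 51.77 = 201.6 N·m.
For a solid shaft τ_max = 16T/(πd³), so d = (16T/(π τ_allow))^(1/3) = (16·201.6/(π·1.26×10^8))^(1/3) = 0.02012 m.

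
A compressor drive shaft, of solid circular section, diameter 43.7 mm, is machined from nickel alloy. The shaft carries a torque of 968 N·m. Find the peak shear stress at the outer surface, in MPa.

59.1 MPa

J = πd⁴/32 = π(0.0437)⁴/32 = 3.580×10^-7 m⁴.
τ_max = T·r/J = 968.0 × 0.0219 / 3.580×10^-7 = 5.907×10^7 Pa.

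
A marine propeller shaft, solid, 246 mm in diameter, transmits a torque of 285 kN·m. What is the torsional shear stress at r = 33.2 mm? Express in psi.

J = πd⁴/32 = π(0.246)⁴/32 = 3.595×10^-4 m⁴.
Shear stress varies linearly with radius: τ = T·r/J = 285000 × 0.0332 / 3.595×10^-4 = 2.632×10^7 Pa.

3820 psi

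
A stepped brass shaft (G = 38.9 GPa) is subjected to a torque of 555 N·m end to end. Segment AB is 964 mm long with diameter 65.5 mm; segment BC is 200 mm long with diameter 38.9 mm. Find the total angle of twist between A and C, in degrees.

J_AB = π(0.0655)⁴/32 = 1.81×10^-6 m⁴; J_BC = π(0.0389)⁴/32 = 2.25×10^-7 m⁴.
θ = (T/G)·Σ L_i/J_i = (555.0/38.9×10⁹)·(0.964/1.81×10^-6 + 0.200/2.25×10^-7) = 0.02030 rad.

1.16°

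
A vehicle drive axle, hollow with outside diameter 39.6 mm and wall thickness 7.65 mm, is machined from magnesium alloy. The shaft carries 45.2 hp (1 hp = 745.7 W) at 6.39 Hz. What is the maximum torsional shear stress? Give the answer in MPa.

ω = 2π·6.39 = 40.15 rad/s, so T = P/ω = 45.2×745.7 / 40.15 = 839.5 N·m.
J = π(d_o⁴ − d_i⁴)/32 = π(0.0396⁴ − 0.0243⁴)/32 = 2.072×10^-7 m⁴.
τ_max = T·r/J = 839.5 × 0.0198 / 2.072×10^-7 = 8.023×10^7 Pa.

80.2 MPa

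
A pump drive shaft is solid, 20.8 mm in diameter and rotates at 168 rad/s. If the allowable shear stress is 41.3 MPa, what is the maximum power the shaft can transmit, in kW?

J = πd⁴/32 = π(0.0208)⁴/32 = 1.838×10^-8 m⁴.
T_max = τ_allow·J/r = 4.13×10^7 × 1.838×10^-8 / 0.0104 = 72.97 N·m.
ω = 168 rad/s, so P_max = T_max·ω = 1.226×10^4 W.

12.3 kW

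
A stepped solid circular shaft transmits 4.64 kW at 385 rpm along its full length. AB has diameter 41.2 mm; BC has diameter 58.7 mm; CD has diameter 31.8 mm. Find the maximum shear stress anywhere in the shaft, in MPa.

18.2 MPa

ω = 2π·385/60 = 40.32 rad/s, so T = P/ω = 4.64×10³ / 40.32 = 115.1 N·m.
Under the same torque, τ_max = 16T/(πd³) is largest where d is smallest — segment CD (d = 31.8 mm).
τ_max = 16·115.1/(π·(0.0318)³) = 1.823×10^7 Pa.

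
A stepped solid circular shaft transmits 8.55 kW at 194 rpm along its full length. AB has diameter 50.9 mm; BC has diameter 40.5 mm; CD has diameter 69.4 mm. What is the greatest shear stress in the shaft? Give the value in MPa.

ω = 2π·194/60 = 20.32 rad/s, so T = P/ω = 8.55×10³ / 20.32 = 420.9 N·m.
Under the same torque, τ_max = 16T/(πd³) is largest where d is smallest — segment BC (d = 40.5 mm).
τ_max = 16·420.9/(π·(0.0405)³) = 3.227×10^7 Pa.

32.3 MPa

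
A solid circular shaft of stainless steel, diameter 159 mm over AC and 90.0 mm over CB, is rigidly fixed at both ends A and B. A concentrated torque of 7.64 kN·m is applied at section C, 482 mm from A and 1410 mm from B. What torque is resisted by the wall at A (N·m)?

Compatibility: T_A·a/J_AC = T_B·b/J_CB with T_A + T_B = T₀.
J_AC = 6.27×10^-5 m⁴, J_CB = 6.44×10^-6 m⁴, so T_A = T₀·(J_AC/a)/((J_AC/a)+(J_CB/b)) = 7381 N·m, T_B = 259.0 N·m.

7380 N·m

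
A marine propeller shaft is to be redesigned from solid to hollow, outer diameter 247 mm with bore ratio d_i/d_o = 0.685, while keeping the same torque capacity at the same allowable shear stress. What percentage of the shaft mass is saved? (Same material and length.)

37.4 %

Equal τ_max and T ⇒ the solid shaft needs d_s³ = d_o³(1−k⁴), so d_s = 247·(1−0.685⁴)^(1/3) = 227.4 mm.
Area ratio A_h/A_s = d_o²(1−k²)/d_s² = (1−k²)/(1−k⁴)^(2/3) = 0.6265.
Mass saving = 1 − 0.6265 = 37.4 %.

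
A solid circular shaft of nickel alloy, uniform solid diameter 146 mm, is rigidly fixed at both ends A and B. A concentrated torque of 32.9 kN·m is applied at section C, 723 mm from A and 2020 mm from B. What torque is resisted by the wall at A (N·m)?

With uniform GJ and both ends fixed, compatibility θ_AC = θ_CB gives T_A·a = T_B·b, together with T_A + T_B = T₀.
T_A = T₀·b/(a+b) = 32900·2020/2743 = 24230 N·m; T_B = 8672 N·m.

24200 N·m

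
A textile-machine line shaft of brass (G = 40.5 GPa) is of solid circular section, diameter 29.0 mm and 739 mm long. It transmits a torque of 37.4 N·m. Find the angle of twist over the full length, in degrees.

0.563°

J = πd⁴/32 = π(0.0290)⁴/32 = 6.944×10^-8 m⁴.
θ = T·L/(G·J) = 37.40 × 0.739 / (40.5×10⁹ × 6.944×10^-8) = 9.828×10^-3 rad.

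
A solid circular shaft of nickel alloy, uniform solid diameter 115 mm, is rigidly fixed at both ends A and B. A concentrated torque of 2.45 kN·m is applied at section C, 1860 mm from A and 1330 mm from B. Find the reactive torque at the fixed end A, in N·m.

With uniform GJ and both ends fixed, compatibility θ_AC = θ_CB gives T_A·a = T_B·b, together with T_A + T_B = T₀.
T_A = T₀·b/(a+b) = 2450·1330/3190 = 1021 N·m; T_B = 1429 N·m.

1020 N·m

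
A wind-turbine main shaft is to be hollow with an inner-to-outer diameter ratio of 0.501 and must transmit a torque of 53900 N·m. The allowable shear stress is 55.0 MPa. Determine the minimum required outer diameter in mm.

175 mm

For a hollow shaft with d_i/d_o = 0.501: τ_max = 16T/(π d_o³ (1−k⁴)), so d_o = [16T/(π τ_allow (1−k⁴))]^(1/3) = [16·53900/(π·5.50×10^7·0.9370)]^(1/3) = 0.1746 m.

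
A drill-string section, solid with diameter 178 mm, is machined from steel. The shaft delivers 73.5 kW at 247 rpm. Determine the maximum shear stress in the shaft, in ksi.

0.372 ksi

ω = 2π·247/60 = 25.87 rad/s, so T = P/ω = 73.5×10³ / 25.87 = 2842 N·m.
J = πd⁴/32 = π(0.178)⁴/32 = 9.856×10^-5 m⁴.
τ_max = T·r/J = 2842 × 0.0890 / 9.856×10^-5 = 2.566×10^6 Pa.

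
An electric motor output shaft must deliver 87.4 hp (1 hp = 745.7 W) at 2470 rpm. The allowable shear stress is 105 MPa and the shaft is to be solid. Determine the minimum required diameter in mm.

ω = 2π·2470/60 = 258.7 rad/s, so T = P/ω = 87.4×745.7 / 258.7 = 252.0 N·m.
For a solid shaft τ_max = 16T/(πd³), so d = (16T/(π τ_allow))^(1/3) = (16·252.0/(π·1.05×10^8))^(1/3) = 0.02303 m.

23.0 mm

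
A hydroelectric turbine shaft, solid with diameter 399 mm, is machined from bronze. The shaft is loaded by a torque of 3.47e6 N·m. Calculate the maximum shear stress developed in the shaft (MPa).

278 MPa

J = πd⁴/32 = π(0.399)⁴/32 = 2.488×10^-3 m⁴.
τ_max = T·r/J = 3.470e6 × 0.200 / 2.488×10^-3 = 2.782×10^8 Pa.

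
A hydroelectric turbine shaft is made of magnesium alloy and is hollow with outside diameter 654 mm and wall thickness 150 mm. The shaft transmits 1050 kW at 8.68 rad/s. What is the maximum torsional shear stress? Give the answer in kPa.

ω = 8.68 rad/s, so T = P/ω = 1050×10³ / 8.680 = 121000 N·m.
J = π(d_o⁴ − d_i⁴)/32 = π(0.654⁴ − 0.354⁴)/32 = 0.01642 m⁴.
τ_max = T·r/J = 121000 × 0.327 / 0.01642 = 2.409×10^6 Pa.

2410 kPa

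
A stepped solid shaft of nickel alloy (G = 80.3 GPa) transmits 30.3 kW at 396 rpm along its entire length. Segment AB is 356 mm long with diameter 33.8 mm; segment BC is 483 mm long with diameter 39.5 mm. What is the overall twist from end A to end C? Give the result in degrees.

2.50°

ω = 2π·396/60 = 41.47 rad/s, so T = P/ω = 30.3×10³ / 41.47 = 730.7 N·m.
J_AB = π(0.0338)⁴/32 = 1.28×10^-7 m⁴; J_BC = π(0.0395)⁴/32 = 2.39×10^-7 m⁴.
θ = (T/G)·Σ L_i/J_i = (730.7/80.3×10⁹)·(0.356/1.28×10^-7 + 0.483/2.39×10^-7) = 0.04367 rad.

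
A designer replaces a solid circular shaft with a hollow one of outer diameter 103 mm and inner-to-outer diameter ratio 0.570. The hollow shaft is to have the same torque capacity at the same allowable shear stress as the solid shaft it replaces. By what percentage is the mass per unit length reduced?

Equal τ_max and T ⇒ the solid shaft needs d_s³ = d_o³(1−k⁴), so d_s = 103·(1−0.570⁴)^(1/3) = 99.24 mm.
Area ratio A_h/A_s = d_o²(1−k²)/d_s² = (1−k²)/(1−k⁴)^(2/3) = 0.7272.
Mass saving = 1 − 0.7272 = 27.3 %.

27.3 %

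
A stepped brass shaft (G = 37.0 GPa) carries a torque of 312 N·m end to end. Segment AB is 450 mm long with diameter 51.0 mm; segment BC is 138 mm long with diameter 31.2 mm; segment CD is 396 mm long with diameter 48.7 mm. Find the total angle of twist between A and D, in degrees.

1.39°

J_AB = π(0.0510)⁴/32 = 6.64×10^-7 m⁴; J_BC = π(0.0312)⁴/32 = 9.30×10^-8 m⁴; J_CD = π(0.0487)⁴/32 = 5.52×10^-7 m⁴.
θ = (T/G)·Σ L_i/J_i = (312.0/37.0×10⁹)·(0.450/6.64×10^-7 + 0.138/9.30×10^-8 + 0.396/5.52×10^-7) = 0.02427 rad.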